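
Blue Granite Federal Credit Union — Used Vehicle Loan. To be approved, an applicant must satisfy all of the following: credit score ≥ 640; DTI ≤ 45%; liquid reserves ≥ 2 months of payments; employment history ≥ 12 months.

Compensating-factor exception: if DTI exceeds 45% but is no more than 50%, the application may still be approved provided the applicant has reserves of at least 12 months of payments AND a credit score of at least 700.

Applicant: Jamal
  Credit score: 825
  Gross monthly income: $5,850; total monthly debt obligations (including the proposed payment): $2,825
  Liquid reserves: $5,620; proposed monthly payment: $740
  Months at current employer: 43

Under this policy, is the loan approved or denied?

Credit score 825 ≥ 640 (meets base)
DTI = 2,825/5,850 = 48.3% > 45% — standard DTI limit exceeded.
Reserves = 5,620/740 = 7.6 months ≥ 2
Employment 43 ≥ 12 months
48.3% falls in the override range (45%–50%), so the compensating-factor test applies.
Reserves 7.6 < 12 months; credit score 825 ≥ 700.
Compensating-factor requirement not fully met.

Denied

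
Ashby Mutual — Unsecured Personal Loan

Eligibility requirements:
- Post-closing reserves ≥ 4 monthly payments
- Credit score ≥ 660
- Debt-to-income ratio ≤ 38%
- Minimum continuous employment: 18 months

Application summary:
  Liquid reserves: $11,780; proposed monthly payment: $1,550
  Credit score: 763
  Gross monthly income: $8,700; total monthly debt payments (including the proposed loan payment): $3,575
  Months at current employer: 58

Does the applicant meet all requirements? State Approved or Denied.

Liquid reserves cover 11,780/1,550 = 7.6 months — ≥ 4 required
Credit score 763 ≥ 660 (meets)
Debt-to-income = 3,575/8,700 = 41.1% — over 38% limit
Employment 58 ≥ 18 months
Fails on DTI.

Denied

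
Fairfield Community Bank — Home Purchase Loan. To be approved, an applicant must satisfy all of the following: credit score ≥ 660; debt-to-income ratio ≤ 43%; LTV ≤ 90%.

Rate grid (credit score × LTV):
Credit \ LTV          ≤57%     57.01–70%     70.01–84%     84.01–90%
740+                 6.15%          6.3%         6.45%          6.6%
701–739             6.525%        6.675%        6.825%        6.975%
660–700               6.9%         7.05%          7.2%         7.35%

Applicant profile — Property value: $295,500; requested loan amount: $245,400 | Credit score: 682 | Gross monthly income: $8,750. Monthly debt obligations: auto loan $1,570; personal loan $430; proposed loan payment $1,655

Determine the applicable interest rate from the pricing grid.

7.2%

Credit score 682 ≥ 660; Total monthly debts = (1,570 + 430 + 1,655) = 3,655. DTI: 3,655 ÷ 8,750 = 41.8%, within the 43% cap
LTV = 245,400/295,500 = 83% ≤ 90%
Score 682 is in the 660–700 band; LTV 83% is in the 70.01–84% band → 7.2%.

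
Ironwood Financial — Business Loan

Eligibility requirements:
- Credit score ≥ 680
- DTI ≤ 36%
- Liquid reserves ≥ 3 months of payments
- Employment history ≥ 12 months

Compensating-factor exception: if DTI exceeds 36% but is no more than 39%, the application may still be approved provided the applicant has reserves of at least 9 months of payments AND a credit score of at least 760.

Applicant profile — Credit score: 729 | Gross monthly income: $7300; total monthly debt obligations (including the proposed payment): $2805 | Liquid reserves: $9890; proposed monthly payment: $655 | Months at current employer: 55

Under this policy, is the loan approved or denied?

Credit score 729 ≥ 680 (meets base)
DTI = 2,805/7,300 = 38.4% > 36% — standard DTI limit exceeded.
Liquid reserves cover 9,890/655 = 15.1 months — ≥ 3 required
Employment 55 ≥ 12 months
38.4% falls in the override range (36%–39%), so the compensating-factor test applies.
Reserves 15.1 ≥ 9 months; credit score 729 < 760.
Compensating-factor requirement not fully met.

Denied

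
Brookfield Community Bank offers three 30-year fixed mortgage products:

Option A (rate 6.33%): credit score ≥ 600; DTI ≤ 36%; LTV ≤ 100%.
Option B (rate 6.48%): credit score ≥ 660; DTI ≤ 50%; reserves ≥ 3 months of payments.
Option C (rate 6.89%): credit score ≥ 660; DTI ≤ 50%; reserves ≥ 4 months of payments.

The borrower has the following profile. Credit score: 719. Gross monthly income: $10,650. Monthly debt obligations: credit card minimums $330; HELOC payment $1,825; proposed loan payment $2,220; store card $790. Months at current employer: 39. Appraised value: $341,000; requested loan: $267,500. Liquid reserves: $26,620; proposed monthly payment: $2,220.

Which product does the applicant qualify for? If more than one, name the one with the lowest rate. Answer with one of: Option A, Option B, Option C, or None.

Option B

Total debts = (330 + 1,825 + 2,220 + 790) = 5,165; DTI = 5,165/10,650 = 48.5%.
LTV = 267,500/341,000 = 78.4%.
Reserves = 26,620/2,220 = 12.0 months.
Option A: score 719 ≥ 600; DTI 48.5% > 36%; LTV 78.4% ≤ 100% → does not qualify.
Option B: score 719 ≥ 660; DTI 48.5% ≤ 50%; reserves 12.0 ≥ 3 mo → qualifies.
Option C: score 719 ≥ 660; DTI 48.5% ≤ 50%; reserves 12.0 ≥ 4 mo → qualifies.
Qualifying: Option B, Option C. Lowest rate is 6.48% → Option B.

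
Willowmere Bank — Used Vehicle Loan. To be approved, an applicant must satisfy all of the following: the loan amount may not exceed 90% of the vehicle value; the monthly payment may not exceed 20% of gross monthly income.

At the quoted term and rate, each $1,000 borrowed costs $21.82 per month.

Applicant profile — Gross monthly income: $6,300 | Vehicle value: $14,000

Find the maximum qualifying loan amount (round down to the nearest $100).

$12,600

Payment cap: 20% × $6,300 = $1,260/month.
At $21.82 per $1,000, that supports 1,260/21.82 × 1,000 ≈ $57,745 → $57,700.
LTV cap: 90% × $14,000 = $12,600 → $12,600.
Binding constraint: loan-to-value.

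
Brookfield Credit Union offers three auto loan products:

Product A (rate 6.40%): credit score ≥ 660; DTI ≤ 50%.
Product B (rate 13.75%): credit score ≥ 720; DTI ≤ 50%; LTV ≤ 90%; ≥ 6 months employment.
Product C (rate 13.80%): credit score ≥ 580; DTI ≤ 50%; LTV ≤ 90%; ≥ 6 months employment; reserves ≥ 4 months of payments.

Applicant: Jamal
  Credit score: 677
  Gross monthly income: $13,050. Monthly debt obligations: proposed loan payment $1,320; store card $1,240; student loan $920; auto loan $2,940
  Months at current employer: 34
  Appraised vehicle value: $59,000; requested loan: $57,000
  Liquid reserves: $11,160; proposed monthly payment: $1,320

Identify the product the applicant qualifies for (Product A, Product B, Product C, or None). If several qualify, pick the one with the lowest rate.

Total debts = (1,320 + 1,240 + 920 + 2,940) = 6,420; DTI = 6,420/13,050 = 49.2%.
LTV = 57,000/59,000 = 96.6%.
Reserves = 11,160/1,320 = 8.5 months.
Product A: score 677 ≥ 660; DTI 49.2% ≤ 50% → qualifies.
Product B: score 677 < 720; DTI 49.2% ≤ 50%; LTV 96.6% > 90%; employment 34 ≥ 6 mo → does not qualify.
Product C: score 677 ≥ 580; DTI 49.2% ≤ 50%; LTV 96.6% > 90%; employment 34 ≥ 6 mo; reserves 8.5 ≥ 4 mo → does not qualify.

Product A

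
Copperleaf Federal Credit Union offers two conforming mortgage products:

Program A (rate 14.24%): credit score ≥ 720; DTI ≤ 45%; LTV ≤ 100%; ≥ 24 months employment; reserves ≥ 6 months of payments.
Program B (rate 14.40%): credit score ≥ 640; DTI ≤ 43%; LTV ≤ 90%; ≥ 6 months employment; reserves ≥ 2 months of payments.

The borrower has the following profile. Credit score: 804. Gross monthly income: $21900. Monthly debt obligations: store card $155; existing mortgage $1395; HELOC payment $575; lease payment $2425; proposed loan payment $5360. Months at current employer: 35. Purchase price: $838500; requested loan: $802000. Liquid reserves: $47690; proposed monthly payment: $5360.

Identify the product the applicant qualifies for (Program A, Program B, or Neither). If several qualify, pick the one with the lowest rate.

Total debts = (155 + 1,395 + 575 + 2,425 + 5,360) = 9,910; DTI = 9,910/21,900 = 45.3%.
LTV = 802,000/838,500 = 95.6%.
Reserves = 47,690/5,360 = 8.9 months.
Program A: score 804 ≥ 720; DTI 45.3% > 45%; LTV 95.6% ≤ 100%; employment 35 ≥ 24 mo; reserves 8.9 ≥ 6 mo → does not qualify.
Program B: score 804 ≥ 640; DTI 45.3% > 43%; LTV 95.6% > 90%; employment 35 ≥ 6 mo; reserves 8.9 ≥ 2 mo → does not qualify.

Neither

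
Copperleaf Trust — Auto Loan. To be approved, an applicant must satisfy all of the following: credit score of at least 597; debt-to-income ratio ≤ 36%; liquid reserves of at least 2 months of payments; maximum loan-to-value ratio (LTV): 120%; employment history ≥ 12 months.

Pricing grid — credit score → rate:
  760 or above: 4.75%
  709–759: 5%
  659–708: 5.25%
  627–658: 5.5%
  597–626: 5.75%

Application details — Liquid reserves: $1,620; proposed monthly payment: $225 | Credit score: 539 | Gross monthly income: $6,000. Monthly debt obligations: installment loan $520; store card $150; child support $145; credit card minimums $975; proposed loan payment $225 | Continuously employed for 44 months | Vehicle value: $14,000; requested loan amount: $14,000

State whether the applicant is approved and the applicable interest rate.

Denied

Credit score 539 < 597 (below minimum)
Loan-to-value = 14,000/14,000 = 100% — pass (120% max)
Reserves: 1,620 ÷ 225 = 7.2 months (meets 2-month minimum)
Total monthly debts = (520 + 150 + 145 + 975 + 225) = 2,015. Debt-to-income = 2,015/6,000 = 33.6% — meets 36% limit
Employment 44 ≥ 12 months
Not all requirements met → denied.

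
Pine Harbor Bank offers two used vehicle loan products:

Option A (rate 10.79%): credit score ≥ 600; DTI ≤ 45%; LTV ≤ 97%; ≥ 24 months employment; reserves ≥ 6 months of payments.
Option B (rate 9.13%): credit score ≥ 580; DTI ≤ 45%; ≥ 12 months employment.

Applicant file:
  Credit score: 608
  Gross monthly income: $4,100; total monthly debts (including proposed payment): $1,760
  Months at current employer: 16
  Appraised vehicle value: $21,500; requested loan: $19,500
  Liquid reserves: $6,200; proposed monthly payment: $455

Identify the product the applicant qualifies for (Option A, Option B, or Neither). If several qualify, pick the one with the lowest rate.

Option B

DTI = 1,760/4,100 = 42.9%.
LTV = 19,500/21,500 = 90.7%.
Reserves = 6,200/455 = 13.6 months.
Option A: score 608 ≥ 600; DTI 42.9% ≤ 45%; LTV 90.7% ≤ 97%; employment 16 < 24 mo; reserves 13.6 ≥ 6 mo → does not qualify.
Option B: score 608 ≥ 580; DTI 42.9% ≤ 45%; employment 16 ≥ 12 mo → qualifies.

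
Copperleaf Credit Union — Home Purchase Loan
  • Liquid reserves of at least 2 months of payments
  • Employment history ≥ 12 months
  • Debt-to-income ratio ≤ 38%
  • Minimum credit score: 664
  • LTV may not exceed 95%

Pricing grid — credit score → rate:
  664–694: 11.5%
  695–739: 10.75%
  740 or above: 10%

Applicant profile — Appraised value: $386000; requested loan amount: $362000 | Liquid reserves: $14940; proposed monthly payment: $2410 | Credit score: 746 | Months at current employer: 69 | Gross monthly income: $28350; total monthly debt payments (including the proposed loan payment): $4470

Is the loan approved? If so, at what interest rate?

Credit score 746 ≥ 664 (meets minimum)
DTI: 4,470 ÷ 28,350 = 15.8%, within the 38% cap
Employment 69 ≥ 12 months
Loan-to-value = 362,000/386,000 = 93.8% — pass (95% max)
Reserves = 14,940/2,410 = 6.2 months ≥ 2
All requirements met. Score 746 falls in the 740 or above tier → 10%.

Approved at 10%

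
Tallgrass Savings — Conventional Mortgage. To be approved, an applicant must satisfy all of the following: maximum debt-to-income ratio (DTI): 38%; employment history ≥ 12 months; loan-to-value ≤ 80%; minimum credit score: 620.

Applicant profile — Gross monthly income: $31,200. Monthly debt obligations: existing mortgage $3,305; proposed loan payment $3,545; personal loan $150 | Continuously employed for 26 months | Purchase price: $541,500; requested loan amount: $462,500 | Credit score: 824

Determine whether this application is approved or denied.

Total monthly debts = (3,305 + 3,545 + 150) = 7,000. DTI: 7,000 ÷ 31,200 = 22.4%, within the 38% cap
Employment 26 ≥ 12 months
LTV = 462,500/541,500 = 85.4% > 80%
Credit score 824 ≥ 620 (meets)
Fails on LTV.

Denied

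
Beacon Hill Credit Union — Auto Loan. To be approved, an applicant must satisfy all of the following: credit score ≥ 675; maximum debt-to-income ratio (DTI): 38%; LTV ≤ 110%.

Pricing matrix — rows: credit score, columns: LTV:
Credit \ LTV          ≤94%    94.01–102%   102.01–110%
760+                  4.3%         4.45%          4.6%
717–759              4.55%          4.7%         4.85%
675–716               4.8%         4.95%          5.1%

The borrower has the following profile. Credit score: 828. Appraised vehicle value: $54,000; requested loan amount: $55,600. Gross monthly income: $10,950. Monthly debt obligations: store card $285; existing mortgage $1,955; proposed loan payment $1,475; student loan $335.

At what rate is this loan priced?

4.6%

Credit score 828 ≥ 675; Total monthly debts = (285 + 1,955 + 1,475 + 335) = 4,050. DTI: 4,050 ÷ 10,950 = 37%, within the 38% cap
LTV: 55,600 ÷ 54,000 = 103%, within 110% cap
Row: 828 falls in 760+. Column: 103% falls in 102.01–110%. Rate = 4.6%.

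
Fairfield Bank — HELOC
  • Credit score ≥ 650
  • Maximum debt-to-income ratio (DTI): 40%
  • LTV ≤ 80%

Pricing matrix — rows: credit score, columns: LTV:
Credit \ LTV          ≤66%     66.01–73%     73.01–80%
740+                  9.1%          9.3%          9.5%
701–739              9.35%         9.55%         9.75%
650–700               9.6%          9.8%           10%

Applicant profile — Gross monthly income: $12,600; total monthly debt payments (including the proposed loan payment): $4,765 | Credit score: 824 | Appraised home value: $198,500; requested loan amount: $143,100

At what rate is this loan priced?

9.3%

Credit score 824 ≥ 650; Debt-to-income = 4,765/12,600 = 37.8% — meets 40% limit
LTV: 143,100 ÷ 198,500 = 72.1%, within 80% cap
Credit 824 → row 740+; LTV 72.1% → column 66.01–73%. Grid cell → 9.3%.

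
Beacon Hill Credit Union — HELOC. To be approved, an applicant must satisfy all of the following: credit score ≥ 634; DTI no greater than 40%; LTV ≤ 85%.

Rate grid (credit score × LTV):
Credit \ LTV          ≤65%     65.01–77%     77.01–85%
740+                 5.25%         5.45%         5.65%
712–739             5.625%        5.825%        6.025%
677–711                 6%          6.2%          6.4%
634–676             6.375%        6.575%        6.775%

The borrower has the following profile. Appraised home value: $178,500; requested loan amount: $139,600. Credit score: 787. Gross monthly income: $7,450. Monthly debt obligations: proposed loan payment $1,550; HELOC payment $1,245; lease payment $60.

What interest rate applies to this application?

Credit score 787 ≥ 634; Total monthly debts = (1,550 + 1,245 + 60) = 2,855. DTI = 2,855/7,450 = 38.3% ≤ 40%
Loan-to-value = 139,600/178,500 = 78.2% — pass (85% max)
Credit 787 → row 740+; LTV 78.2% → column 77.01–85%. Grid cell → 5.65%.

5.65%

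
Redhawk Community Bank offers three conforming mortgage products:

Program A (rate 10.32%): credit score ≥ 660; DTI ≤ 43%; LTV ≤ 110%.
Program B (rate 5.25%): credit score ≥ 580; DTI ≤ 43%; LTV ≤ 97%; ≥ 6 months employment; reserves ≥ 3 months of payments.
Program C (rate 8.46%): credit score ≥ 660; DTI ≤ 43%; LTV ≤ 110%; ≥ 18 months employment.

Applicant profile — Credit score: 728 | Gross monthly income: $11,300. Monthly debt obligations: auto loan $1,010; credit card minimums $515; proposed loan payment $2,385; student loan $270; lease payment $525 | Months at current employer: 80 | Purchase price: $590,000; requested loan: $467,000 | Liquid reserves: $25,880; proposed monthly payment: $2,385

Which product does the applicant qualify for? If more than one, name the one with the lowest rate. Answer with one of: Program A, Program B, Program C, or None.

Program B

Total debts = (1,010 + 515 + 2,385 + 270 + 525) = 4,705; DTI = 4,705/11,300 = 41.6%.
LTV = 467,000/590,000 = 79.2%.
Reserves = 25,880/2,385 = 10.9 months.
Program A: score 728 ≥ 660; DTI 41.6% ≤ 43%; LTV 79.2% ≤ 110% → qualifies.
Program B: score 728 ≥ 580; DTI 41.6% ≤ 43%; LTV 79.2% ≤ 97%; employment 80 ≥ 6 mo; reserves 10.9 ≥ 3 mo → qualifies.
Program C: score 728 ≥ 660; DTI 41.6% ≤ 43%; LTV 79.2% ≤ 110%; employment 80 ≥ 18 mo → qualifies.
Qualifying: Program A, Program B, Program C. Lowest rate is 5.25% → Program B.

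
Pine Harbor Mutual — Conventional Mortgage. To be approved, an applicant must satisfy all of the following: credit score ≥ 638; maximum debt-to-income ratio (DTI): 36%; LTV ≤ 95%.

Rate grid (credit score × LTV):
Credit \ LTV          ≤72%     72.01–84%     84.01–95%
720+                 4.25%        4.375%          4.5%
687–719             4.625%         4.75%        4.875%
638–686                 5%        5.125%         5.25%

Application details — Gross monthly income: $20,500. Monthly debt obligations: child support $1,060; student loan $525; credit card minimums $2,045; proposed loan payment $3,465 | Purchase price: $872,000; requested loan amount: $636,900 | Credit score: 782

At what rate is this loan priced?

Credit score 782 ≥ 638; Total monthly debts = (1,060 + 525 + 2,045 + 3,465) = 7,095. DTI = 7,095/20,500 = 34.6% ≤ 36%
LTV = 636,900/872,000 = 73% ≤ 95%
Row: 782 falls in 720+. Column: 73% falls in 72.01–84%. Rate = 4.375%.

4.375%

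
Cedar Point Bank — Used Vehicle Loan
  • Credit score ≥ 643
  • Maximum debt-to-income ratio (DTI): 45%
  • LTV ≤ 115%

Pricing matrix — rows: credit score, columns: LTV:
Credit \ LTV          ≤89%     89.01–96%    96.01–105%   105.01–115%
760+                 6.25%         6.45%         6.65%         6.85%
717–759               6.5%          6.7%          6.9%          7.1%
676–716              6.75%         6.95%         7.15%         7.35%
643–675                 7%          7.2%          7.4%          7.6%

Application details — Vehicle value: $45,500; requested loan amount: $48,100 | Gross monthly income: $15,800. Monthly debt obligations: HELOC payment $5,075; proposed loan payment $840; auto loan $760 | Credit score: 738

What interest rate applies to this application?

Credit score 738 ≥ 643; Total monthly debts = (5,075 + 840 + 760) = 6,675. Debt-to-income = 6,675/15,800 = 42.2% — meets 45% limit
LTV: 48,100 ÷ 45,500 = 105.7%, within 115% cap
Score 738 is in the 717–759 band; LTV 105.7% is in the 105.01–115% band → 7.1%.

7.1%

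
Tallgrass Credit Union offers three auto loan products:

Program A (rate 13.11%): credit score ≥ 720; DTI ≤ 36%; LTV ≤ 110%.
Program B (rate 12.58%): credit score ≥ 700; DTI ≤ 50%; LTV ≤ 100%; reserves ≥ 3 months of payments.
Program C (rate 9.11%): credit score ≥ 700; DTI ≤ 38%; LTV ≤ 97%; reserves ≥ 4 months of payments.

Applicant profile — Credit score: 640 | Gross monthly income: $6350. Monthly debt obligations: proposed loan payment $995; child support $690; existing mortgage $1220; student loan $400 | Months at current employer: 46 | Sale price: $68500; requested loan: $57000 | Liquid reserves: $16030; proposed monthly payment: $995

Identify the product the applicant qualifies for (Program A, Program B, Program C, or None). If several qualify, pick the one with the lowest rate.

Total debts = (995 + 690 + 1,220 + 400) = 3,305; DTI = 3,305/6,350 = 52%.
LTV = 57,000/68,500 = 83.2%.
Reserves = 16,030/995 = 16.1 months.
Program A: score 640 < 720; DTI 52% > 36%; LTV 83.2% ≤ 110% → does not qualify.
Program B: score 640 < 700; DTI 52% > 50%; LTV 83.2% ≤ 100%; reserves 16.1 ≥ 3 mo → does not qualify.
Program C: score 640 < 700; DTI 52% > 38%; LTV 83.2% ≤ 97%; reserves 16.1 ≥ 4 mo → does not qualify.

None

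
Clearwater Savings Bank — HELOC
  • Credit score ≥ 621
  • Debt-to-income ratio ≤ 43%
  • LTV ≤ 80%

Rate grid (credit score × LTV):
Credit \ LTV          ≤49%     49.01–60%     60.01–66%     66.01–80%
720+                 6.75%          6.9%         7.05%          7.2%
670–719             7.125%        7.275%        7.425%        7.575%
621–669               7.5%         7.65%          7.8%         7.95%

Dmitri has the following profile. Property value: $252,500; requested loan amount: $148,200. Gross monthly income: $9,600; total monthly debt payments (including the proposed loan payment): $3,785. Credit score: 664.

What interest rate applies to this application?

7.65%

Credit score 664 ≥ 621; Debt-to-income = 3,785/9,600 = 39.4% — meets 43% limit
Loan-to-value = 148,200/252,500 = 58.7% — pass (80% max)
Row: 664 falls in 621–669. Column: 58.7% falls in 49.01–60%. Rate = 7.65%.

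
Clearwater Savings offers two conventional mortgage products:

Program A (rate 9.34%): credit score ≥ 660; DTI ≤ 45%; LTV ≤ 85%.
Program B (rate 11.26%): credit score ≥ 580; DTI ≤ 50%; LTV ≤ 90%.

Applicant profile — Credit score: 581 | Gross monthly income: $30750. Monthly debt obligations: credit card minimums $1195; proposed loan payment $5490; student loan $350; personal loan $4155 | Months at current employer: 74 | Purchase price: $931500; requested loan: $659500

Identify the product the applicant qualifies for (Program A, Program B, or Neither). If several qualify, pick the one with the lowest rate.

Program B

Total debts = (1,195 + 5,490 + 350 + 4,155) = 11,190; DTI = 11,190/30,750 = 36.4%.
LTV = 659,500/931,500 = 70.8%.
Program A: score 581 < 660; DTI 36.4% ≤ 45%; LTV 70.8% ≤ 85% → does not qualify.
Program B: score 581 ≥ 580; DTI 36.4% ≤ 50%; LTV 70.8% ≤ 90% → qualifies.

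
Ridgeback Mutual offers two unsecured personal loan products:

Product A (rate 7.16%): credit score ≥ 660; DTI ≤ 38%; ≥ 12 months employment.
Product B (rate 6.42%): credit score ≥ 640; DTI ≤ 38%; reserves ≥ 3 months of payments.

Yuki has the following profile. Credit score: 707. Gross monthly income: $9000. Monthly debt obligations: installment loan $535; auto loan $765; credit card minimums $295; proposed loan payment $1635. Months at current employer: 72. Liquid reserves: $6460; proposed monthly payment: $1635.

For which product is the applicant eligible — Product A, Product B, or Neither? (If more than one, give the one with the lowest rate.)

Product B

Total debts = (535 + 765 + 295 + 1,635) = 3,230; DTI = 3,230/9,000 = 35.9%.
Reserves = 6,460/1,635 = 4.0 months.
Product A: score 707 ≥ 660; DTI 35.9% ≤ 38%; employment 72 ≥ 12 mo → qualifies.
Product B: score 707 ≥ 640; DTI 35.9% ≤ 38%; reserves 4.0 ≥ 3 mo → qualifies.
Qualifying: Product A, Product B. Lowest rate is 6.42% → Product B.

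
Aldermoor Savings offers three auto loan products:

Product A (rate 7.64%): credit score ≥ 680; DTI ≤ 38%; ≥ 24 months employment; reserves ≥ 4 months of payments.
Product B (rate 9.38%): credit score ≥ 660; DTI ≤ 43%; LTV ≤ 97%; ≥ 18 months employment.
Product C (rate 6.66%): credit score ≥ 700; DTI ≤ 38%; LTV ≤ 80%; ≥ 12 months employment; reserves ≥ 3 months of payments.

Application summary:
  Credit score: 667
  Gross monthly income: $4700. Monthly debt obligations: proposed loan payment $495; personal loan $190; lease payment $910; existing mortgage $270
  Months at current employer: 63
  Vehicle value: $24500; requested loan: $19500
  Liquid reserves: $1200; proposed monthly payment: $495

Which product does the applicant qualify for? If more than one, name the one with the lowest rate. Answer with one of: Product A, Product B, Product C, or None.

Product B

Total debts = (495 + 190 + 910 + 270) = 1,865; DTI = 1,865/4,700 = 39.7%.
LTV = 19,500/24,500 = 79.6%.
Reserves = 1,200/495 = 2.4 months.
Product A: score 667 < 680; DTI 39.7% > 38%; employment 63 ≥ 24 mo; reserves 2.4 < 4 mo → does not qualify.
Product B: score 667 ≥ 660; DTI 39.7% ≤ 43%; LTV 79.6% ≤ 97%; employment 63 ≥ 18 mo → qualifies.
Product C: score 667 < 700; DTI 39.7% > 38%; LTV 79.6% ≤ 80%; employment 63 ≥ 12 mo; reserves 2.4 < 3 mo → does not qualify.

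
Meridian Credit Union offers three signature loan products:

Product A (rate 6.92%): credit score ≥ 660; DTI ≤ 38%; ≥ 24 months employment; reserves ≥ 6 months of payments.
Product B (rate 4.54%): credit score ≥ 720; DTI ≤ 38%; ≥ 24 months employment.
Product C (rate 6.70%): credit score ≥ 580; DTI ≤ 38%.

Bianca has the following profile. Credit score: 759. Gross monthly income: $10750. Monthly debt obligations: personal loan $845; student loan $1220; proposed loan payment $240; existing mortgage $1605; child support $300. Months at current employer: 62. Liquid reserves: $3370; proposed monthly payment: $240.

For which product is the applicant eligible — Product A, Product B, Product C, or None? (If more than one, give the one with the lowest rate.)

Total debts = (845 + 1,220 + 240 + 1,605 + 300) = 4,210; DTI = 4,210/10,750 = 39.2%.
Reserves = 3,370/240 = 14.0 months.
Product A: score 759 ≥ 660; DTI 39.2% > 38%; employment 62 ≥ 24 mo; reserves 14.0 ≥ 6 mo → does not qualify.
Product B: score 759 ≥ 720; DTI 39.2% > 38%; employment 62 ≥ 24 mo → does not qualify.
Product C: score 759 ≥ 580; DTI 39.2% > 38% → does not qualify.

None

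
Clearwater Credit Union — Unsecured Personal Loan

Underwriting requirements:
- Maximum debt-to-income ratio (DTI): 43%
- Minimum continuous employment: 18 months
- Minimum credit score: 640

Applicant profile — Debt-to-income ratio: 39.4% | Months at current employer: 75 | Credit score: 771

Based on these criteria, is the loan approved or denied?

Approved

Debt-to-income 39.4% vs 43% cap — pass
Employment 75 ≥ 18 months
Credit score 771 ≥ 640 (meets)
All criteria satisfied.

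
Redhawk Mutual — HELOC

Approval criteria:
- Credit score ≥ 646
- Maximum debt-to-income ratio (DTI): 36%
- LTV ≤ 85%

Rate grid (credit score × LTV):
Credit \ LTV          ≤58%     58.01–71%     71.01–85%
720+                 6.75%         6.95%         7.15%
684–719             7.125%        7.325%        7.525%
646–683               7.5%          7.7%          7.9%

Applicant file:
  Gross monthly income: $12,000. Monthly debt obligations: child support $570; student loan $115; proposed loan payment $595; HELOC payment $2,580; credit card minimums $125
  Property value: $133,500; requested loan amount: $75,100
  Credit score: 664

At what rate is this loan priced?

Credit score 664 ≥ 646; Total monthly debts = (570 + 115 + 595 + 2,580 + 125) = 3,985. DTI: 3,985 ÷ 12,000 = 33.2%, within the 36% cap
LTV = 75,100/133,500 = 56.3% ≤ 85%
Score 664 is in the 646–683 band; LTV 56.3% is in the ≤58% band → 7.5%.

7.5%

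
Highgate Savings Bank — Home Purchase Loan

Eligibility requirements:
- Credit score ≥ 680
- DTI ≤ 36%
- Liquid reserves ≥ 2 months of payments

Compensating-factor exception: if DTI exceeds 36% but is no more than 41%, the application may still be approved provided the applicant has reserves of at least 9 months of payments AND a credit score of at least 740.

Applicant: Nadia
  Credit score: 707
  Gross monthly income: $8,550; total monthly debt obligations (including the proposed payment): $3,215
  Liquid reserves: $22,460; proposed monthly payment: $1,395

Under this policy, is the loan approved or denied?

Credit score 707 ≥ 680 (meets base)
DTI: 3,215 ÷ 8,550 = 37.6%, over the 36% base limit.
Reserves = 22,460/1,395 = 16.1 months ≥ 2
DTI 37.6% is within the 36%–41% exception band; checking compensating factors.
Reserves 16.1 ≥ 9 months; credit score 707 < 740.
Override conditions not both satisfied; exception does not apply.

Denied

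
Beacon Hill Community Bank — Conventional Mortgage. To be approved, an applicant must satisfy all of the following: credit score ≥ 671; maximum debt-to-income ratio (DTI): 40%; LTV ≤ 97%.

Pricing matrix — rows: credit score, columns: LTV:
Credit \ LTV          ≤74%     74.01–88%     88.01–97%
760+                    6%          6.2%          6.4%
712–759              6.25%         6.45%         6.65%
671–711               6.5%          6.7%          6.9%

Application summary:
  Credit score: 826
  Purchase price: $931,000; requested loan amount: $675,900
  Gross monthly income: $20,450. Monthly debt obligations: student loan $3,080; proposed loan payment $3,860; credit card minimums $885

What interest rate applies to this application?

6%

Credit score 826 ≥ 671; Total monthly debts = (3,080 + 3,860 + 885) = 7,825. DTI: 7,825 ÷ 20,450 = 38.3%, within the 40% cap
LTV = 675,900/931,000 = 72.6% ≤ 97%
Credit 826 → row 760+; LTV 72.6% → column ≤74%. Grid cell → 6%.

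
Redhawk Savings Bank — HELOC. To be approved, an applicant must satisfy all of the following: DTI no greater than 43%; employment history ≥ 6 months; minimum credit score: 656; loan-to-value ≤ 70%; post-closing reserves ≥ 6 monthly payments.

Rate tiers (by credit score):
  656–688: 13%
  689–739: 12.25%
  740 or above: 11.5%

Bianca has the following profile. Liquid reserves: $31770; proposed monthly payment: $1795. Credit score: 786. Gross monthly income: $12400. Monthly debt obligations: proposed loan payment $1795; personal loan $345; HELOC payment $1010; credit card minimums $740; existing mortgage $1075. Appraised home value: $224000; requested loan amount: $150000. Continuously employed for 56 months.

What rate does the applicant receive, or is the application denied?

Credit score 786 ≥ 656 (meets minimum)
Liquid reserves cover 31,770/1,795 = 17.7 months — ≥ 6 required
Employment 56 ≥ 6 months
LTV = 150,000/224,000 = 67% ≤ 70%
Total monthly debts = (1,795 + 345 + 1,010 + 740 + 1,075) = 4,965. Debt-to-income = 4,965/12,400 = 40% — meets 43% limit
All requirements met. Score 786 falls in the 740 or above tier → 11.5%.

Approved at 11.5%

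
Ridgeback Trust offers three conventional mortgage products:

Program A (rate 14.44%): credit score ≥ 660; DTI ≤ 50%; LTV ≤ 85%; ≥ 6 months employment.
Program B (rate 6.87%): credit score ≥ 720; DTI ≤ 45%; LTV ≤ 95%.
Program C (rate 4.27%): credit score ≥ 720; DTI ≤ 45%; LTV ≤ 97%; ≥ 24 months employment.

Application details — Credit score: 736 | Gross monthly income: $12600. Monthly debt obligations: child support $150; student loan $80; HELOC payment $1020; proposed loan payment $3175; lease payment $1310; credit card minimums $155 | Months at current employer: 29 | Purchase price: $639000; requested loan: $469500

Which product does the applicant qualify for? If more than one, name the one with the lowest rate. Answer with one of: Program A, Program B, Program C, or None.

Total debts = (150 + 80 + 1,020 + 3,175 + 1,310 + 155) = 5,890; DTI = 5,890/12,600 = 46.7%.
LTV = 469,500/639,000 = 73.5%.
Program A: score 736 ≥ 660; DTI 46.7% ≤ 50%; LTV 73.5% ≤ 85%; employment 29 ≥ 6 mo → qualifies.
Program B: score 736 ≥ 720; DTI 46.7% > 45%; LTV 73.5% ≤ 95% → does not qualify.
Program C: score 736 ≥ 720; DTI 46.7% > 45%; LTV 73.5% ≤ 97%; employment 29 ≥ 24 mo → does not qualify.

Program A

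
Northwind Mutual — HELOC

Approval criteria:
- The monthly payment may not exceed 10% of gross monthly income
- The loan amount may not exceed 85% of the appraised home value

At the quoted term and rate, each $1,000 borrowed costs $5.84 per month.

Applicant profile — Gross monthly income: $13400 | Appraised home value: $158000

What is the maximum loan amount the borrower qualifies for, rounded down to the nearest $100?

Payment cap: 10% × $13,400 = $1,340/month.
At $5.84 per $1,000, that supports 1,340/5.84 × 1,000 ≈ $229,452 → $229,400.
LTV cap: 85% × $158,000 = $134,300 → $134,300.
Binding constraint: loan-to-value.

$134,300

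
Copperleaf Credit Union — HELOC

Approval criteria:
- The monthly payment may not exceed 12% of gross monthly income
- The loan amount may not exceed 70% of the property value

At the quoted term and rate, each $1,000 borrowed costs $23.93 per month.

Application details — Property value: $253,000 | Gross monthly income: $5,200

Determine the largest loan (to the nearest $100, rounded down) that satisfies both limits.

Payment cap: 12% × $5,200 = $624/month.
At $23.93 per $1,000, that supports 624/23.93 × 1,000 ≈ $26,076 → $26,000.
LTV cap: 70% × $253,000 = $177,100 → $177,100.
Binding constraint: payment-to-income.

$26,000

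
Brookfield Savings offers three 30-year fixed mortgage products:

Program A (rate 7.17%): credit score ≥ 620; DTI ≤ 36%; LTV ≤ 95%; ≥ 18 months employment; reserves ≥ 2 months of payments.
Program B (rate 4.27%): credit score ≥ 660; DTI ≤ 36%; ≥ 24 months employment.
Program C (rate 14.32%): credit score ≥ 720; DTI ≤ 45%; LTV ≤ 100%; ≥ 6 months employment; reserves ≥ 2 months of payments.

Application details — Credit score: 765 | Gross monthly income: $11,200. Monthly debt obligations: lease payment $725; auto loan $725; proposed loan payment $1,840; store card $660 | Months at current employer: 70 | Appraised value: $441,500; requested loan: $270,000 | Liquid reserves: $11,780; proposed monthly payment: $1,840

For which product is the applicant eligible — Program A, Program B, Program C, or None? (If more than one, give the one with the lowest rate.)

Program B

Total debts = (725 + 725 + 1,840 + 660) = 3,950; DTI = 3,950/11,200 = 35.3%.
LTV = 270,000/441,500 = 61.2%.
Reserves = 11,780/1,840 = 6.4 months.
Program A: score 765 ≥ 620; DTI 35.3% ≤ 36%; LTV 61.2% ≤ 95%; employment 70 ≥ 18 mo; reserves 6.4 ≥ 2 mo → qualifies.
Program B: score 765 ≥ 660; DTI 35.3% ≤ 36%; employment 70 ≥ 24 mo → qualifies.
Program C: score 765 ≥ 720; DTI 35.3% ≤ 45%; LTV 61.2% ≤ 100%; employment 70 ≥ 6 mo; reserves 6.4 ≥ 2 mo → qualifies.
Qualifying: Program A, Program B, Program C. Lowest rate is 4.27% → Program B.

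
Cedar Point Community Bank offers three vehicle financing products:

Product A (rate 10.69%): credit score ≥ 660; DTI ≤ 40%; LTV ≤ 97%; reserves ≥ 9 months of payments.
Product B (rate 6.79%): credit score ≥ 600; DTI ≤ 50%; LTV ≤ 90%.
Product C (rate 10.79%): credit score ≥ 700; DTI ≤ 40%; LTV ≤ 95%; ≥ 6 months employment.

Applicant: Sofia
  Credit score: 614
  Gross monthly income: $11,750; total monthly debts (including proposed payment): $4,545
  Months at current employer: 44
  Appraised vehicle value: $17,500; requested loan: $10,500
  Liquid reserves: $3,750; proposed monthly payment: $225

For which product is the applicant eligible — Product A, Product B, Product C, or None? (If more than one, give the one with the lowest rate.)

DTI = 4,545/11,750 = 38.7%.
LTV = 10,500/17,500 = 60%.
Reserves = 3,750/225 = 16.7 months.
Product A: score 614 < 660; DTI 38.7% ≤ 40%; LTV 60% ≤ 97%; reserves 16.7 ≥ 9 mo → does not qualify.
Product B: score 614 ≥ 600; DTI 38.7% ≤ 50%; LTV 60% ≤ 90% → qualifies.
Product C: score 614 < 700; DTI 38.7% ≤ 40%; LTV 60% ≤ 95%; employment 44 ≥ 6 mo → does not qualify.

Product B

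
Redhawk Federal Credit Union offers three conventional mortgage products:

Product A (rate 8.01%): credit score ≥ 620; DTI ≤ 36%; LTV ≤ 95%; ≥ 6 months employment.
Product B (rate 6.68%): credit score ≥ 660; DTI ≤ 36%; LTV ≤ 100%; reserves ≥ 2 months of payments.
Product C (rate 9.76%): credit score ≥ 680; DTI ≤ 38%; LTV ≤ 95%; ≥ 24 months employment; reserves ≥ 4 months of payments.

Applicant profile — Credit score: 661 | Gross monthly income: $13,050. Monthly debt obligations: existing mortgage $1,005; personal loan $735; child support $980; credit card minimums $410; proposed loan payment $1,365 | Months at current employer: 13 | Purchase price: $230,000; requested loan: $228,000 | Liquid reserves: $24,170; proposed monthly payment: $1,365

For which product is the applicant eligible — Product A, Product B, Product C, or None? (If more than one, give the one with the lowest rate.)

Total debts = (1,005 + 735 + 980 + 410 + 1,365) = 4,495; DTI = 4,495/13,050 = 34.4%.
LTV = 228,000/230,000 = 99.1%.
Reserves = 24,170/1,365 = 17.7 months.
Product A: score 661 ≥ 620; DTI 34.4% ≤ 36%; LTV 99.1% > 95%; employment 13 ≥ 6 mo → does not qualify.
Product B: score 661 ≥ 660; DTI 34.4% ≤ 36%; LTV 99.1% ≤ 100%; reserves 17.7 ≥ 2 mo → qualifies.
Product C: score 661 < 680; DTI 34.4% ≤ 38%; LTV 99.1% > 95%; employment 13 < 24 mo; reserves 17.7 ≥ 4 mo → does not qualify.

Product B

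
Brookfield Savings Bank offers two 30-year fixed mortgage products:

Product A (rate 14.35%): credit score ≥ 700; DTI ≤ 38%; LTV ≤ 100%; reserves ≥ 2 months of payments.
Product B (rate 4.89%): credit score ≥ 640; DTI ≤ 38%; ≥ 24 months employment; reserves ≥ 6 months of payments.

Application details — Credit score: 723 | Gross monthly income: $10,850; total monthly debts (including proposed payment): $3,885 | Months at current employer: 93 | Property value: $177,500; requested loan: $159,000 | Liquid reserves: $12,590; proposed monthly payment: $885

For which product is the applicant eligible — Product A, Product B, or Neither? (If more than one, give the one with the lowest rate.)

Product B

DTI = 3,885/10,850 = 35.8%.
LTV = 159,000/177,500 = 89.6%.
Reserves = 12,590/885 = 14.2 months.
Product A: score 723 ≥ 700; DTI 35.8% ≤ 38%; LTV 89.6% ≤ 100%; reserves 14.2 ≥ 2 mo → qualifies.
Product B: score 723 ≥ 640; DTI 35.8% ≤ 38%; employment 93 ≥ 24 mo; reserves 14.2 ≥ 6 mo → qualifies.
Qualifying: Product A, Product B. Lowest rate is 4.89% → Product B.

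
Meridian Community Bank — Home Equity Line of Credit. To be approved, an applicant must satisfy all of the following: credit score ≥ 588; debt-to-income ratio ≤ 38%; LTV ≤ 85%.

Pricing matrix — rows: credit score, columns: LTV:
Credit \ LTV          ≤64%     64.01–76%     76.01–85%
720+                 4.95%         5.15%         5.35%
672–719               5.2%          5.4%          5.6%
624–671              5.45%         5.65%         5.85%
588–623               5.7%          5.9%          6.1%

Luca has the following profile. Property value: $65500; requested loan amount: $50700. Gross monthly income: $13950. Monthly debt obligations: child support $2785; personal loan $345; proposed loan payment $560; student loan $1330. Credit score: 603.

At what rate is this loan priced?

6.1%

Credit score 603 ≥ 588; Total monthly debts = (2,785 + 345 + 560 + 1,330) = 5,020. DTI = 5,020/13,950 = 36% ≤ 38%
LTV = 50,700/65,500 = 77.4% ≤ 85%
Row: 603 falls in 588–623. Column: 77.4% falls in 76.01–85%. Rate = 6.1%.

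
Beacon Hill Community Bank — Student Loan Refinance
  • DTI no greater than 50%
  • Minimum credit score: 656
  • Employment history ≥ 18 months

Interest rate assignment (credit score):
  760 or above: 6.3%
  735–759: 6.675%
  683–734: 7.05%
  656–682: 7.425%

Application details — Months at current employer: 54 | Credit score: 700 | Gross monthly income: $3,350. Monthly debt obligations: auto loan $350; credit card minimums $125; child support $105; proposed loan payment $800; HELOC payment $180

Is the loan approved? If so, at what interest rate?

Credit score 700 ≥ 656 (meets minimum)
Total monthly debts = (350 + 125 + 105 + 800 + 180) = 1,560. DTI = 1,560/3,350 = 46.6% ≤ 50%
Employment 54 ≥ 18 months
All requirements met. Score 700 falls in the 683–734 tier → 7.05%.

Approved at 7.05%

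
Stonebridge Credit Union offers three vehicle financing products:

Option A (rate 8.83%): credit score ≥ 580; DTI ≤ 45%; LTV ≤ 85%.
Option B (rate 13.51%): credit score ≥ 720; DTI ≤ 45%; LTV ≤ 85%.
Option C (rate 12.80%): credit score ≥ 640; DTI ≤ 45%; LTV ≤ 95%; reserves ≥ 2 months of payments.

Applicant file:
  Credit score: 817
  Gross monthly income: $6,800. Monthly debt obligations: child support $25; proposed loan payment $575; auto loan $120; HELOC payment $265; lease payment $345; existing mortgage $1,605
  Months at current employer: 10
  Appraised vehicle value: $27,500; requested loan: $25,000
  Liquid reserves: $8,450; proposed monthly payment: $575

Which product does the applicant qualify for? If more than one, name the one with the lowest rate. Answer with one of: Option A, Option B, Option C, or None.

Total debts = (25 + 575 + 120 + 265 + 345 + 1,605) = 2,935; DTI = 2,935/6,800 = 43.2%.
LTV = 25,000/27,500 = 90.9%.
Reserves = 8,450/575 = 14.7 months.
Option A: score 817 ≥ 580; DTI 43.2% ≤ 45%; LTV 90.9% > 85% → does not qualify.
Option B: score 817 ≥ 720; DTI 43.2% ≤ 45%; LTV 90.9% > 85% → does not qualify.
Option C: score 817 ≥ 640; DTI 43.2% ≤ 45%; LTV 90.9% ≤ 95%; reserves 14.7 ≥ 2 mo → qualifies.

Option C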